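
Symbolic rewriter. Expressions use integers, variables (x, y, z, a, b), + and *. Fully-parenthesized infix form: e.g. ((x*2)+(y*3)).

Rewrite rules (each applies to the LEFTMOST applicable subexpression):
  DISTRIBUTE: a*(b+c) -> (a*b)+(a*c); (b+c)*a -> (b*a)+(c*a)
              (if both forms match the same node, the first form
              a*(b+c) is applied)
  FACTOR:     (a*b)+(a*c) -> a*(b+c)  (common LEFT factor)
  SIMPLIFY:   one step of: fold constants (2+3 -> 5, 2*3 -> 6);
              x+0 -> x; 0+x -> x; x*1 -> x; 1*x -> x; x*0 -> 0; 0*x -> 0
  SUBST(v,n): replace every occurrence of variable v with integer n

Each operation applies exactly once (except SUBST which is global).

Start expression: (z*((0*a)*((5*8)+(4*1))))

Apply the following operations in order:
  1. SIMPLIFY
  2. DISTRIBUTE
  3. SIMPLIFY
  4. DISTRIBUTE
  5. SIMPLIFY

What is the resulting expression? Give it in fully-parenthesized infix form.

Answer: (0+(z*(0*(4*1))))

Derivation:
Start: (z*((0*a)*((5*8)+(4*1))))
Apply SIMPLIFY at RL (target: (0*a)): (z*((0*a)*((5*8)+(4*1)))) -> (z*(0*((5*8)+(4*1))))
Apply DISTRIBUTE at R (target: (0*((5*8)+(4*1)))): (z*(0*((5*8)+(4*1)))) -> (z*((0*(5*8))+(0*(4*1))))
Apply SIMPLIFY at RL (target: (0*(5*8))): (z*((0*(5*8))+(0*(4*1)))) -> (z*(0+(0*(4*1))))
Apply DISTRIBUTE at root (target: (z*(0+(0*(4*1))))): (z*(0+(0*(4*1)))) -> ((z*0)+(z*(0*(4*1))))
Apply SIMPLIFY at L (target: (z*0)): ((z*0)+(z*(0*(4*1)))) -> (0+(z*(0*(4*1))))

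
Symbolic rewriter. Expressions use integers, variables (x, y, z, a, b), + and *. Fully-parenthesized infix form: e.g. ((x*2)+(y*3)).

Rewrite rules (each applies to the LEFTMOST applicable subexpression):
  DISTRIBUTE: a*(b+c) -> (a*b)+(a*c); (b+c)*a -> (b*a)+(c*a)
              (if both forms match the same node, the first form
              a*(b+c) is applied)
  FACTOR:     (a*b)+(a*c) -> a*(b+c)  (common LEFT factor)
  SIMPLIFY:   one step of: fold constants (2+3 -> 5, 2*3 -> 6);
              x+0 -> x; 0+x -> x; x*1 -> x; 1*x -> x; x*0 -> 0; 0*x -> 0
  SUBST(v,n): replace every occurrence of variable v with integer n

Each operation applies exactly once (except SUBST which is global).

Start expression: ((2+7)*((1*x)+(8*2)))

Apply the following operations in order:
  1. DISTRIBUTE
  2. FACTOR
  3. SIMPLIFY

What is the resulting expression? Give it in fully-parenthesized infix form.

Answer: (9*((1*x)+(8*2)))

Derivation:
Start: ((2+7)*((1*x)+(8*2)))
Apply DISTRIBUTE at root (target: ((2+7)*((1*x)+(8*2)))): ((2+7)*((1*x)+(8*2))) -> (((2+7)*(1*x))+((2+7)*(8*2)))
Apply FACTOR at root (target: (((2+7)*(1*x))+((2+7)*(8*2)))): (((2+7)*(1*x))+((2+7)*(8*2))) -> ((2+7)*((1*x)+(8*2)))
Apply SIMPLIFY at L (target: (2+7)): ((2+7)*((1*x)+(8*2))) -> (9*((1*x)+(8*2)))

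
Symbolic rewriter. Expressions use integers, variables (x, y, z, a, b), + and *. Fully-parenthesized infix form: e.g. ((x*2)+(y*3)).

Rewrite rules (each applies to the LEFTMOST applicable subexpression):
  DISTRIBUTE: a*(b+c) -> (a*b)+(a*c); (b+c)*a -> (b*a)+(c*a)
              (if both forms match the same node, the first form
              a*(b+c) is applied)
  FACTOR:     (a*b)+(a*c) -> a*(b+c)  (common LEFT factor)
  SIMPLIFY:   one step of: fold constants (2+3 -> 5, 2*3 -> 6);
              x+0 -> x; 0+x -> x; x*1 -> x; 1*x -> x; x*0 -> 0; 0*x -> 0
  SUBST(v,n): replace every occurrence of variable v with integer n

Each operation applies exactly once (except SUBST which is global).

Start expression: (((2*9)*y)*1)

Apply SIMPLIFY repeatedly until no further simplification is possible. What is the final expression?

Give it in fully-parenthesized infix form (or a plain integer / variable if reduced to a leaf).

Start: (((2*9)*y)*1)
Step 1: at root: (((2*9)*y)*1) -> ((2*9)*y); overall: (((2*9)*y)*1) -> ((2*9)*y)
Step 2: at L: (2*9) -> 18; overall: ((2*9)*y) -> (18*y)
Fixed point: (18*y)

Answer: (18*y)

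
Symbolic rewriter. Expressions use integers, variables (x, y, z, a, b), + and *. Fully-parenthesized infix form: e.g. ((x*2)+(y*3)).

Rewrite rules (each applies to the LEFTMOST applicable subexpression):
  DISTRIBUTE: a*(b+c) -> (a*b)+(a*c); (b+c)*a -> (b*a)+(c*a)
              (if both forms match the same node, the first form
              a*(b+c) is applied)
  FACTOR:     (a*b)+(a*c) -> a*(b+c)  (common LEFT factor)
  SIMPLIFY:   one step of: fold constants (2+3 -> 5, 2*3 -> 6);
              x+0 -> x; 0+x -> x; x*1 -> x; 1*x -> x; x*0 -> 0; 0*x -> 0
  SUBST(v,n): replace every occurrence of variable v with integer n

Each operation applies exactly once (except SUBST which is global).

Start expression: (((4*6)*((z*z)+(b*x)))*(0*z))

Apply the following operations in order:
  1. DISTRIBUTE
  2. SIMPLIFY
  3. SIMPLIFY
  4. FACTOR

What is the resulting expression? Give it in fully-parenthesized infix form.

Start: (((4*6)*((z*z)+(b*x)))*(0*z))
Apply DISTRIBUTE at L (target: ((4*6)*((z*z)+(b*x)))): (((4*6)*((z*z)+(b*x)))*(0*z)) -> ((((4*6)*(z*z))+((4*6)*(b*x)))*(0*z))
Apply SIMPLIFY at LLL (target: (4*6)): ((((4*6)*(z*z))+((4*6)*(b*x)))*(0*z)) -> (((24*(z*z))+((4*6)*(b*x)))*(0*z))
Apply SIMPLIFY at LRL (target: (4*6)): (((24*(z*z))+((4*6)*(b*x)))*(0*z)) -> (((24*(z*z))+(24*(b*x)))*(0*z))
Apply FACTOR at L (target: ((24*(z*z))+(24*(b*x)))): (((24*(z*z))+(24*(b*x)))*(0*z)) -> ((24*((z*z)+(b*x)))*(0*z))

Answer: ((24*((z*z)+(b*x)))*(0*z))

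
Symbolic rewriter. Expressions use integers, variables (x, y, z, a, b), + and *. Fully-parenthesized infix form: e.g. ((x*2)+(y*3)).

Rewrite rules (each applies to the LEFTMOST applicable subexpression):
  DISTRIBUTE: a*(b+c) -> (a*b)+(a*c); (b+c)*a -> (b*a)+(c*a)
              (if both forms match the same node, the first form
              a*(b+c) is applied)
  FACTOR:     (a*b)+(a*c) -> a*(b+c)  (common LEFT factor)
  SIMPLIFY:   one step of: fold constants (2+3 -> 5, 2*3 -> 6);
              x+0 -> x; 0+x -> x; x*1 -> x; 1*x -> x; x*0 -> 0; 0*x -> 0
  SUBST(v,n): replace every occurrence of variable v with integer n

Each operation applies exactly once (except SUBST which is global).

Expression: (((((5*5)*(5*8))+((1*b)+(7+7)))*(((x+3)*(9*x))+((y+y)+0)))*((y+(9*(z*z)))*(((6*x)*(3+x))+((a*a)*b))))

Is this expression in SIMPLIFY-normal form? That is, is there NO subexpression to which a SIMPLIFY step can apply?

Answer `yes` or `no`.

Expression: (((((5*5)*(5*8))+((1*b)+(7+7)))*(((x+3)*(9*x))+((y+y)+0)))*((y+(9*(z*z)))*(((6*x)*(3+x))+((a*a)*b))))
Scanning for simplifiable subexpressions (pre-order)...
  at root: (((((5*5)*(5*8))+((1*b)+(7+7)))*(((x+3)*(9*x))+((y+y)+0)))*((y+(9*(z*z)))*(((6*x)*(3+x))+((a*a)*b)))) (not simplifiable)
  at L: ((((5*5)*(5*8))+((1*b)+(7+7)))*(((x+3)*(9*x))+((y+y)+0))) (not simplifiable)
  at LL: (((5*5)*(5*8))+((1*b)+(7+7))) (not simplifiable)
  at LLL: ((5*5)*(5*8)) (not simplifiable)
  at LLLL: (5*5) (SIMPLIFIABLE)
  at LLLR: (5*8) (SIMPLIFIABLE)
  at LLR: ((1*b)+(7+7)) (not simplifiable)
  at LLRL: (1*b) (SIMPLIFIABLE)
  at LLRR: (7+7) (SIMPLIFIABLE)
  at LR: (((x+3)*(9*x))+((y+y)+0)) (not simplifiable)
  at LRL: ((x+3)*(9*x)) (not simplifiable)
  at LRLL: (x+3) (not simplifiable)
  at LRLR: (9*x) (not simplifiable)
  at LRR: ((y+y)+0) (SIMPLIFIABLE)
  at LRRL: (y+y) (not simplifiable)
  at R: ((y+(9*(z*z)))*(((6*x)*(3+x))+((a*a)*b))) (not simplifiable)
  at RL: (y+(9*(z*z))) (not simplifiable)
  at RLR: (9*(z*z)) (not simplifiable)
  at RLRR: (z*z) (not simplifiable)
  at RR: (((6*x)*(3+x))+((a*a)*b)) (not simplifiable)
  at RRL: ((6*x)*(3+x)) (not simplifiable)
  at RRLL: (6*x) (not simplifiable)
  at RRLR: (3+x) (not simplifiable)
  at RRR: ((a*a)*b) (not simplifiable)
  at RRRL: (a*a) (not simplifiable)
Found simplifiable subexpr at path LLLL: (5*5)
One SIMPLIFY step would give: ((((25*(5*8))+((1*b)+(7+7)))*(((x+3)*(9*x))+((y+y)+0)))*((y+(9*(z*z)))*(((6*x)*(3+x))+((a*a)*b))))
-> NOT in normal form.

Answer: no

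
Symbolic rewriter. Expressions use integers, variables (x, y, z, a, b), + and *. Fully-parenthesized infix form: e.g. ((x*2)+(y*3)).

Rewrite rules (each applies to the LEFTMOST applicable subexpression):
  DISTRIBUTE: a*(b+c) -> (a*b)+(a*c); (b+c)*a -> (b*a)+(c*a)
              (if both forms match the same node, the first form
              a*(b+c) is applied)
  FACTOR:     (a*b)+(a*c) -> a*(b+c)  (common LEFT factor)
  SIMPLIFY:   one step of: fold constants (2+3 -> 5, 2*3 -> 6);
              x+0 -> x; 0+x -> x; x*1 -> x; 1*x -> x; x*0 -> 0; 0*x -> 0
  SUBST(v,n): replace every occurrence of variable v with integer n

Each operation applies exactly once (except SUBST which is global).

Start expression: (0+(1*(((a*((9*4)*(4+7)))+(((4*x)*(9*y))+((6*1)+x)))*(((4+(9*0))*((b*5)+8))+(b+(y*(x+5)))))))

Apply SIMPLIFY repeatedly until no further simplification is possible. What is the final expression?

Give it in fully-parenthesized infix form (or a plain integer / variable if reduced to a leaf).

Start: (0+(1*(((a*((9*4)*(4+7)))+(((4*x)*(9*y))+((6*1)+x)))*(((4+(9*0))*((b*5)+8))+(b+(y*(x+5)))))))
Step 1: at root: (0+(1*(((a*((9*4)*(4+7)))+(((4*x)*(9*y))+((6*1)+x)))*(((4+(9*0))*((b*5)+8))+(b+(y*(x+5))))))) -> (1*(((a*((9*4)*(4+7)))+(((4*x)*(9*y))+((6*1)+x)))*(((4+(9*0))*((b*5)+8))+(b+(y*(x+5)))))); overall: (0+(1*(((a*((9*4)*(4+7)))+(((4*x)*(9*y))+((6*1)+x)))*(((4+(9*0))*((b*5)+8))+(b+(y*(x+5))))))) -> (1*(((a*((9*4)*(4+7)))+(((4*x)*(9*y))+((6*1)+x)))*(((4+(9*0))*((b*5)+8))+(b+(y*(x+5))))))
Step 2: at root: (1*(((a*((9*4)*(4+7)))+(((4*x)*(9*y))+((6*1)+x)))*(((4+(9*0))*((b*5)+8))+(b+(y*(x+5)))))) -> (((a*((9*4)*(4+7)))+(((4*x)*(9*y))+((6*1)+x)))*(((4+(9*0))*((b*5)+8))+(b+(y*(x+5))))); overall: (1*(((a*((9*4)*(4+7)))+(((4*x)*(9*y))+((6*1)+x)))*(((4+(9*0))*((b*5)+8))+(b+(y*(x+5)))))) -> (((a*((9*4)*(4+7)))+(((4*x)*(9*y))+((6*1)+x)))*(((4+(9*0))*((b*5)+8))+(b+(y*(x+5)))))
Step 3: at LLRL: (9*4) -> 36; overall: (((a*((9*4)*(4+7)))+(((4*x)*(9*y))+((6*1)+x)))*(((4+(9*0))*((b*5)+8))+(b+(y*(x+5))))) -> (((a*(36*(4+7)))+(((4*x)*(9*y))+((6*1)+x)))*(((4+(9*0))*((b*5)+8))+(b+(y*(x+5)))))
Step 4: at LLRR: (4+7) -> 11; overall: (((a*(36*(4+7)))+(((4*x)*(9*y))+((6*1)+x)))*(((4+(9*0))*((b*5)+8))+(b+(y*(x+5))))) -> (((a*(36*11))+(((4*x)*(9*y))+((6*1)+x)))*(((4+(9*0))*((b*5)+8))+(b+(y*(x+5)))))
Step 5: at LLR: (36*11) -> 396; overall: (((a*(36*11))+(((4*x)*(9*y))+((6*1)+x)))*(((4+(9*0))*((b*5)+8))+(b+(y*(x+5))))) -> (((a*396)+(((4*x)*(9*y))+((6*1)+x)))*(((4+(9*0))*((b*5)+8))+(b+(y*(x+5)))))
Step 6: at LRRL: (6*1) -> 6; overall: (((a*396)+(((4*x)*(9*y))+((6*1)+x)))*(((4+(9*0))*((b*5)+8))+(b+(y*(x+5))))) -> (((a*396)+(((4*x)*(9*y))+(6+x)))*(((4+(9*0))*((b*5)+8))+(b+(y*(x+5)))))
Step 7: at RLLR: (9*0) -> 0; overall: (((a*396)+(((4*x)*(9*y))+(6+x)))*(((4+(9*0))*((b*5)+8))+(b+(y*(x+5))))) -> (((a*396)+(((4*x)*(9*y))+(6+x)))*(((4+0)*((b*5)+8))+(b+(y*(x+5)))))
Step 8: at RLL: (4+0) -> 4; overall: (((a*396)+(((4*x)*(9*y))+(6+x)))*(((4+0)*((b*5)+8))+(b+(y*(x+5))))) -> (((a*396)+(((4*x)*(9*y))+(6+x)))*((4*((b*5)+8))+(b+(y*(x+5)))))
Fixed point: (((a*396)+(((4*x)*(9*y))+(6+x)))*((4*((b*5)+8))+(b+(y*(x+5)))))

Answer: (((a*396)+(((4*x)*(9*y))+(6+x)))*((4*((b*5)+8))+(b+(y*(x+5)))))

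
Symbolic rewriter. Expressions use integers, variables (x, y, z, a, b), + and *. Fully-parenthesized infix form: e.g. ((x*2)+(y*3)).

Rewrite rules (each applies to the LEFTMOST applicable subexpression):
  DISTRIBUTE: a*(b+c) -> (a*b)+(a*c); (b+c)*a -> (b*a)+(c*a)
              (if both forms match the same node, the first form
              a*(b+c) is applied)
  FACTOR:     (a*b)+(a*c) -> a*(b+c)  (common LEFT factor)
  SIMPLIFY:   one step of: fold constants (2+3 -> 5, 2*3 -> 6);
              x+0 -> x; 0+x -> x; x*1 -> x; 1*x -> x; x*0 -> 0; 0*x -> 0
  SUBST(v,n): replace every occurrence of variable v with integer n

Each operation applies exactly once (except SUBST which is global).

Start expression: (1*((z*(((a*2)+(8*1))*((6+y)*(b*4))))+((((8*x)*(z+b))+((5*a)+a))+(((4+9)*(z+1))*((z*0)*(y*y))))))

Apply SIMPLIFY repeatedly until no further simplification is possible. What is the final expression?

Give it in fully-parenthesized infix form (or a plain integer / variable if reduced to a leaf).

Start: (1*((z*(((a*2)+(8*1))*((6+y)*(b*4))))+((((8*x)*(z+b))+((5*a)+a))+(((4+9)*(z+1))*((z*0)*(y*y))))))
Step 1: at root: (1*((z*(((a*2)+(8*1))*((6+y)*(b*4))))+((((8*x)*(z+b))+((5*a)+a))+(((4+9)*(z+1))*((z*0)*(y*y)))))) -> ((z*(((a*2)+(8*1))*((6+y)*(b*4))))+((((8*x)*(z+b))+((5*a)+a))+(((4+9)*(z+1))*((z*0)*(y*y))))); overall: (1*((z*(((a*2)+(8*1))*((6+y)*(b*4))))+((((8*x)*(z+b))+((5*a)+a))+(((4+9)*(z+1))*((z*0)*(y*y)))))) -> ((z*(((a*2)+(8*1))*((6+y)*(b*4))))+((((8*x)*(z+b))+((5*a)+a))+(((4+9)*(z+1))*((z*0)*(y*y)))))
Step 2: at LRLR: (8*1) -> 8; overall: ((z*(((a*2)+(8*1))*((6+y)*(b*4))))+((((8*x)*(z+b))+((5*a)+a))+(((4+9)*(z+1))*((z*0)*(y*y))))) -> ((z*(((a*2)+8)*((6+y)*(b*4))))+((((8*x)*(z+b))+((5*a)+a))+(((4+9)*(z+1))*((z*0)*(y*y)))))
Step 3: at RRLL: (4+9) -> 13; overall: ((z*(((a*2)+8)*((6+y)*(b*4))))+((((8*x)*(z+b))+((5*a)+a))+(((4+9)*(z+1))*((z*0)*(y*y))))) -> ((z*(((a*2)+8)*((6+y)*(b*4))))+((((8*x)*(z+b))+((5*a)+a))+((13*(z+1))*((z*0)*(y*y)))))
Step 4: at RRRL: (z*0) -> 0; overall: ((z*(((a*2)+8)*((6+y)*(b*4))))+((((8*x)*(z+b))+((5*a)+a))+((13*(z+1))*((z*0)*(y*y))))) -> ((z*(((a*2)+8)*((6+y)*(b*4))))+((((8*x)*(z+b))+((5*a)+a))+((13*(z+1))*(0*(y*y)))))
Step 5: at RRR: (0*(y*y)) -> 0; overall: ((z*(((a*2)+8)*((6+y)*(b*4))))+((((8*x)*(z+b))+((5*a)+a))+((13*(z+1))*(0*(y*y))))) -> ((z*(((a*2)+8)*((6+y)*(b*4))))+((((8*x)*(z+b))+((5*a)+a))+((13*(z+1))*0)))
Step 6: at RR: ((13*(z+1))*0) -> 0; overall: ((z*(((a*2)+8)*((6+y)*(b*4))))+((((8*x)*(z+b))+((5*a)+a))+((13*(z+1))*0))) -> ((z*(((a*2)+8)*((6+y)*(b*4))))+((((8*x)*(z+b))+((5*a)+a))+0))
Step 7: at R: ((((8*x)*(z+b))+((5*a)+a))+0) -> (((8*x)*(z+b))+((5*a)+a)); overall: ((z*(((a*2)+8)*((6+y)*(b*4))))+((((8*x)*(z+b))+((5*a)+a))+0)) -> ((z*(((a*2)+8)*((6+y)*(b*4))))+(((8*x)*(z+b))+((5*a)+a)))
Fixed point: ((z*(((a*2)+8)*((6+y)*(b*4))))+(((8*x)*(z+b))+((5*a)+a)))

Answer: ((z*(((a*2)+8)*((6+y)*(b*4))))+(((8*x)*(z+b))+((5*a)+a)))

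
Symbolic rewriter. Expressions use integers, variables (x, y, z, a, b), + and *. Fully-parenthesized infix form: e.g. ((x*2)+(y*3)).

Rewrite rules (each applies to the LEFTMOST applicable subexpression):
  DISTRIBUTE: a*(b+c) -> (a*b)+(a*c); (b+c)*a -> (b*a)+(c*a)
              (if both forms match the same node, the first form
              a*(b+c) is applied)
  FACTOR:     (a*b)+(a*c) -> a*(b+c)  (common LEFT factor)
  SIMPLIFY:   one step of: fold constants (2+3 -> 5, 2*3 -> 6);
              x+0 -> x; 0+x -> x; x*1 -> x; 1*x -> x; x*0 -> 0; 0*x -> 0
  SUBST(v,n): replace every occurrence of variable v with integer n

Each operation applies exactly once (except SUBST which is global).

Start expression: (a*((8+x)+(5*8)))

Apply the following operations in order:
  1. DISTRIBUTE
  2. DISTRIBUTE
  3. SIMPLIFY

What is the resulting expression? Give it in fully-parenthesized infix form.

Answer: (((a*8)+(a*x))+(a*40))

Derivation:
Start: (a*((8+x)+(5*8)))
Apply DISTRIBUTE at root (target: (a*((8+x)+(5*8)))): (a*((8+x)+(5*8))) -> ((a*(8+x))+(a*(5*8)))
Apply DISTRIBUTE at L (target: (a*(8+x))): ((a*(8+x))+(a*(5*8))) -> (((a*8)+(a*x))+(a*(5*8)))
Apply SIMPLIFY at RR (target: (5*8)): (((a*8)+(a*x))+(a*(5*8))) -> (((a*8)+(a*x))+(a*40))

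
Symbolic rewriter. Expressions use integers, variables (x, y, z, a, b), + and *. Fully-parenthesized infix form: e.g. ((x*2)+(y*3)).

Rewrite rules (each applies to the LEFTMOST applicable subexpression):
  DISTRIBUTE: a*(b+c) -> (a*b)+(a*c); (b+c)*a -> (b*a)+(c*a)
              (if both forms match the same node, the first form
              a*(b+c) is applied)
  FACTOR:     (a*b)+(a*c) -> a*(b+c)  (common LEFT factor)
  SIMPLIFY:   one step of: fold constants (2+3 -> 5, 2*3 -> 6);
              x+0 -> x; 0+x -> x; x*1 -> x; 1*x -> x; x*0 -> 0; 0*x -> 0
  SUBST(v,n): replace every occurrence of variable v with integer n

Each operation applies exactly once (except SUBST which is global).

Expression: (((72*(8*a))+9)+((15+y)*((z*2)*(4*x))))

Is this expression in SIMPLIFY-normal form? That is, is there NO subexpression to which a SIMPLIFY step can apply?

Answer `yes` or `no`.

Answer: yes

Derivation:
Expression: (((72*(8*a))+9)+((15+y)*((z*2)*(4*x))))
Scanning for simplifiable subexpressions (pre-order)...
  at root: (((72*(8*a))+9)+((15+y)*((z*2)*(4*x)))) (not simplifiable)
  at L: ((72*(8*a))+9) (not simplifiable)
  at LL: (72*(8*a)) (not simplifiable)
  at LLR: (8*a) (not simplifiable)
  at R: ((15+y)*((z*2)*(4*x))) (not simplifiable)
  at RL: (15+y) (not simplifiable)
  at RR: ((z*2)*(4*x)) (not simplifiable)
  at RRL: (z*2) (not simplifiable)
  at RRR: (4*x) (not simplifiable)
Result: no simplifiable subexpression found -> normal form.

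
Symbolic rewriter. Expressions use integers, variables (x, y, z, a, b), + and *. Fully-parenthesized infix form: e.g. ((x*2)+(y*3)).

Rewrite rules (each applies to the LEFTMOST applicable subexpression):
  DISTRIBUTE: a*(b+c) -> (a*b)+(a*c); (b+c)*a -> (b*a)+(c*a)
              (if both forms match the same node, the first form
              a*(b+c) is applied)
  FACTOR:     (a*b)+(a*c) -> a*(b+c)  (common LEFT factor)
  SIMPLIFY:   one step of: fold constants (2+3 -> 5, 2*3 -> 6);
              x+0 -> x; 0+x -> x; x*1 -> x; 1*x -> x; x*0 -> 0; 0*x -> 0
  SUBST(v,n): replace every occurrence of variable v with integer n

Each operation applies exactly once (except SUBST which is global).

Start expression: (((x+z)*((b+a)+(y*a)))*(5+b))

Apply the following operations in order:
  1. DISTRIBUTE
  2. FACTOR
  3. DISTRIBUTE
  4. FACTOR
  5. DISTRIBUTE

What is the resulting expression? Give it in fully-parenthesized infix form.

Answer: ((((x+z)*((b+a)+(y*a)))*5)+(((x+z)*((b+a)+(y*a)))*b))

Derivation:
Start: (((x+z)*((b+a)+(y*a)))*(5+b))
Apply DISTRIBUTE at root (target: (((x+z)*((b+a)+(y*a)))*(5+b))): (((x+z)*((b+a)+(y*a)))*(5+b)) -> ((((x+z)*((b+a)+(y*a)))*5)+(((x+z)*((b+a)+(y*a)))*b))
Apply FACTOR at root (target: ((((x+z)*((b+a)+(y*a)))*5)+(((x+z)*((b+a)+(y*a)))*b))): ((((x+z)*((b+a)+(y*a)))*5)+(((x+z)*((b+a)+(y*a)))*b)) -> (((x+z)*((b+a)+(y*a)))*(5+b))
Apply DISTRIBUTE at root (target: (((x+z)*((b+a)+(y*a)))*(5+b))): (((x+z)*((b+a)+(y*a)))*(5+b)) -> ((((x+z)*((b+a)+(y*a)))*5)+(((x+z)*((b+a)+(y*a)))*b))
Apply FACTOR at root (target: ((((x+z)*((b+a)+(y*a)))*5)+(((x+z)*((b+a)+(y*a)))*b))): ((((x+z)*((b+a)+(y*a)))*5)+(((x+z)*((b+a)+(y*a)))*b)) -> (((x+z)*((b+a)+(y*a)))*(5+b))
Apply DISTRIBUTE at root (target: (((x+z)*((b+a)+(y*a)))*(5+b))): (((x+z)*((b+a)+(y*a)))*(5+b)) -> ((((x+z)*((b+a)+(y*a)))*5)+(((x+z)*((b+a)+(y*a)))*b))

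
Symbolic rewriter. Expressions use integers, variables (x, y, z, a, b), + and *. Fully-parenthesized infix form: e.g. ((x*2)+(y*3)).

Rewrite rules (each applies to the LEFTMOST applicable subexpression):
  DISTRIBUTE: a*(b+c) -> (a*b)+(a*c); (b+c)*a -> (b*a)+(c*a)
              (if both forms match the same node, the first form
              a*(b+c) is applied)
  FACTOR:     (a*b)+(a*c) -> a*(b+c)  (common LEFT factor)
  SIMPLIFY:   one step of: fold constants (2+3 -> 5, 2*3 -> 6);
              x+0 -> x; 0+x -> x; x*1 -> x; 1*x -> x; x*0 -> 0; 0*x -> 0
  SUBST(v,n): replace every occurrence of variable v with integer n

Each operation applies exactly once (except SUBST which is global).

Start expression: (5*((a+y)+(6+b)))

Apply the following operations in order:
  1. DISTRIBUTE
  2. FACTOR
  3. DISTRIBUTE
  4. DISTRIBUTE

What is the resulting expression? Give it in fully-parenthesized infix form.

Answer: (((5*a)+(5*y))+(5*(6+b)))

Derivation:
Start: (5*((a+y)+(6+b)))
Apply DISTRIBUTE at root (target: (5*((a+y)+(6+b)))): (5*((a+y)+(6+b))) -> ((5*(a+y))+(5*(6+b)))
Apply FACTOR at root (target: ((5*(a+y))+(5*(6+b)))): ((5*(a+y))+(5*(6+b))) -> (5*((a+y)+(6+b)))
Apply DISTRIBUTE at root (target: (5*((a+y)+(6+b)))): (5*((a+y)+(6+b))) -> ((5*(a+y))+(5*(6+b)))
Apply DISTRIBUTE at L (target: (5*(a+y))): ((5*(a+y))+(5*(6+b))) -> (((5*a)+(5*y))+(5*(6+b)))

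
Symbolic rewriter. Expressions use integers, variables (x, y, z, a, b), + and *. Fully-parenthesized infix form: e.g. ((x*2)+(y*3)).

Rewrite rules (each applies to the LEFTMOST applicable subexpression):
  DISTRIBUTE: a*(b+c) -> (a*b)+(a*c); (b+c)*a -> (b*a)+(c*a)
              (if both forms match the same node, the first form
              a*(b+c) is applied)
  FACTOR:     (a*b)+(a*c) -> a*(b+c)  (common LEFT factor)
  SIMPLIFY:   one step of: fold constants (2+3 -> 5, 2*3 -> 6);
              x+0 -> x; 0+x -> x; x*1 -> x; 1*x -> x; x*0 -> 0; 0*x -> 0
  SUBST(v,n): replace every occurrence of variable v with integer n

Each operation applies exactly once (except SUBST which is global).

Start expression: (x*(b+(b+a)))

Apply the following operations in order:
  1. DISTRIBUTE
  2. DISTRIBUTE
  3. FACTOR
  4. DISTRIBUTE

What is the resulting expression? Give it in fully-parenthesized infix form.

Start: (x*(b+(b+a)))
Apply DISTRIBUTE at root (target: (x*(b+(b+a)))): (x*(b+(b+a))) -> ((x*b)+(x*(b+a)))
Apply DISTRIBUTE at R (target: (x*(b+a))): ((x*b)+(x*(b+a))) -> ((x*b)+((x*b)+(x*a)))
Apply FACTOR at R (target: ((x*b)+(x*a))): ((x*b)+((x*b)+(x*a))) -> ((x*b)+(x*(b+a)))
Apply DISTRIBUTE at R (target: (x*(b+a))): ((x*b)+(x*(b+a))) -> ((x*b)+((x*b)+(x*a)))

Answer: ((x*b)+((x*b)+(x*a)))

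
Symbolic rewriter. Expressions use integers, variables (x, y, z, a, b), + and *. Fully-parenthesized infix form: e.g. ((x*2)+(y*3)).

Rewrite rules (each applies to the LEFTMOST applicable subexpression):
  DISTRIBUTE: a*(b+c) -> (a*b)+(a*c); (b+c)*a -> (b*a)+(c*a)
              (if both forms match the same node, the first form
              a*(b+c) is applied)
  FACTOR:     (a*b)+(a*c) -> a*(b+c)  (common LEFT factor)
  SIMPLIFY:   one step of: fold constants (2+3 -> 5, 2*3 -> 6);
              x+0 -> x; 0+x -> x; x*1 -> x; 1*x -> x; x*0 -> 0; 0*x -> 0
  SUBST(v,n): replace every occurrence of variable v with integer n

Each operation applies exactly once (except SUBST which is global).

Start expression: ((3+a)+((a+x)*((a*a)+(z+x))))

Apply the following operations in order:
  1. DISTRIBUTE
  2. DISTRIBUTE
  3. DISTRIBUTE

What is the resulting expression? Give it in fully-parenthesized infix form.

Start: ((3+a)+((a+x)*((a*a)+(z+x))))
Apply DISTRIBUTE at R (target: ((a+x)*((a*a)+(z+x)))): ((3+a)+((a+x)*((a*a)+(z+x)))) -> ((3+a)+(((a+x)*(a*a))+((a+x)*(z+x))))
Apply DISTRIBUTE at RL (target: ((a+x)*(a*a))): ((3+a)+(((a+x)*(a*a))+((a+x)*(z+x)))) -> ((3+a)+(((a*(a*a))+(x*(a*a)))+((a+x)*(z+x))))
Apply DISTRIBUTE at RR (target: ((a+x)*(z+x))): ((3+a)+(((a*(a*a))+(x*(a*a)))+((a+x)*(z+x)))) -> ((3+a)+(((a*(a*a))+(x*(a*a)))+(((a+x)*z)+((a+x)*x))))

Answer: ((3+a)+(((a*(a*a))+(x*(a*a)))+(((a+x)*z)+((a+x)*x))))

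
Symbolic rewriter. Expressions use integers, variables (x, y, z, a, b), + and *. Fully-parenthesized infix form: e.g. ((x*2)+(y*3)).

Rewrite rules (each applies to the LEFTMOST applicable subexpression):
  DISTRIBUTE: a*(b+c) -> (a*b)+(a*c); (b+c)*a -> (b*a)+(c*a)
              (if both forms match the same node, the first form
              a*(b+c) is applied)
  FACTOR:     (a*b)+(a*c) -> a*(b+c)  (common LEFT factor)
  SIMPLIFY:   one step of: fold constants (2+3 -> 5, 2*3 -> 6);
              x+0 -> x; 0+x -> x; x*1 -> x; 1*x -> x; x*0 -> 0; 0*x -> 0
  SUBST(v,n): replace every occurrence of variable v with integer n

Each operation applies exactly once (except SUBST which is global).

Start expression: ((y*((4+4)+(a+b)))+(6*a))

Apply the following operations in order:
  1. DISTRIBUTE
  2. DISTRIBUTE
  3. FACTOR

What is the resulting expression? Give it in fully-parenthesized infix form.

Answer: (((y*(4+4))+(y*(a+b)))+(6*a))

Derivation:
Start: ((y*((4+4)+(a+b)))+(6*a))
Apply DISTRIBUTE at L (target: (y*((4+4)+(a+b)))): ((y*((4+4)+(a+b)))+(6*a)) -> (((y*(4+4))+(y*(a+b)))+(6*a))
Apply DISTRIBUTE at LL (target: (y*(4+4))): (((y*(4+4))+(y*(a+b)))+(6*a)) -> ((((y*4)+(y*4))+(y*(a+b)))+(6*a))
Apply FACTOR at LL (target: ((y*4)+(y*4))): ((((y*4)+(y*4))+(y*(a+b)))+(6*a)) -> (((y*(4+4))+(y*(a+b)))+(6*a))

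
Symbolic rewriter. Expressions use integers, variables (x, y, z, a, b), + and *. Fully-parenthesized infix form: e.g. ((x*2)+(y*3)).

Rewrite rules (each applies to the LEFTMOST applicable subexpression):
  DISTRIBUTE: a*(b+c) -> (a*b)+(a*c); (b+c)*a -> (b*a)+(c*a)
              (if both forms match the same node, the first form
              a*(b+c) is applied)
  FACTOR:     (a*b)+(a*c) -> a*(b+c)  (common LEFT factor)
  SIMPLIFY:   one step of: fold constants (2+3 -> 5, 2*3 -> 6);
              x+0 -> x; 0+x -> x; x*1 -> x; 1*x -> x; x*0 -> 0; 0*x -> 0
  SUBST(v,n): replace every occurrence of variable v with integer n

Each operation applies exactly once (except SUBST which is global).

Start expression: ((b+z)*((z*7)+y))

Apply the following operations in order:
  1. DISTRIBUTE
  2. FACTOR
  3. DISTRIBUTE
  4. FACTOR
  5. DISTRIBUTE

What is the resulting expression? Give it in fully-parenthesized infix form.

Start: ((b+z)*((z*7)+y))
Apply DISTRIBUTE at root (target: ((b+z)*((z*7)+y))): ((b+z)*((z*7)+y)) -> (((b+z)*(z*7))+((b+z)*y))
Apply FACTOR at root (target: (((b+z)*(z*7))+((b+z)*y))): (((b+z)*(z*7))+((b+z)*y)) -> ((b+z)*((z*7)+y))
Apply DISTRIBUTE at root (target: ((b+z)*((z*7)+y))): ((b+z)*((z*7)+y)) -> (((b+z)*(z*7))+((b+z)*y))
Apply FACTOR at root (target: (((b+z)*(z*7))+((b+z)*y))): (((b+z)*(z*7))+((b+z)*y)) -> ((b+z)*((z*7)+y))
Apply DISTRIBUTE at root (target: ((b+z)*((z*7)+y))): ((b+z)*((z*7)+y)) -> (((b+z)*(z*7))+((b+z)*y))

Answer: (((b+z)*(z*7))+((b+z)*y))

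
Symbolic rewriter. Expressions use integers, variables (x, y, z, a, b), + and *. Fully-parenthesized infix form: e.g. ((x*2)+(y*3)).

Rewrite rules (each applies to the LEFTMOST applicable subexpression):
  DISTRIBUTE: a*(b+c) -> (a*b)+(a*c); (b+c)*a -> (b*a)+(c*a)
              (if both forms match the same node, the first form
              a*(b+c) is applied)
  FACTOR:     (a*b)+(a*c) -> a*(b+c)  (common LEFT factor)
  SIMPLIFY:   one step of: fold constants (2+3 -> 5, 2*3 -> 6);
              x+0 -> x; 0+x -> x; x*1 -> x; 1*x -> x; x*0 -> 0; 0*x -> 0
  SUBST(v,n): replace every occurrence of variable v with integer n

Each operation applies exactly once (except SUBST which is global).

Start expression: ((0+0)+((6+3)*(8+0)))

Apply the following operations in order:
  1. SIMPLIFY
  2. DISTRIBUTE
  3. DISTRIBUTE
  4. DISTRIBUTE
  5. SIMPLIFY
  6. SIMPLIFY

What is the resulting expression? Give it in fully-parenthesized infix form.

Start: ((0+0)+((6+3)*(8+0)))
Apply SIMPLIFY at L (target: (0+0)): ((0+0)+((6+3)*(8+0))) -> (0+((6+3)*(8+0)))
Apply DISTRIBUTE at R (target: ((6+3)*(8+0))): (0+((6+3)*(8+0))) -> (0+(((6+3)*8)+((6+3)*0)))
Apply DISTRIBUTE at RL (target: ((6+3)*8)): (0+(((6+3)*8)+((6+3)*0))) -> (0+(((6*8)+(3*8))+((6+3)*0)))
Apply DISTRIBUTE at RR (target: ((6+3)*0)): (0+(((6*8)+(3*8))+((6+3)*0))) -> (0+(((6*8)+(3*8))+((6*0)+(3*0))))
Apply SIMPLIFY at root (target: (0+(((6*8)+(3*8))+((6*0)+(3*0))))): (0+(((6*8)+(3*8))+((6*0)+(3*0)))) -> (((6*8)+(3*8))+((6*0)+(3*0)))
Apply SIMPLIFY at LL (target: (6*8)): (((6*8)+(3*8))+((6*0)+(3*0))) -> ((48+(3*8))+((6*0)+(3*0)))

Answer: ((48+(3*8))+((6*0)+(3*0)))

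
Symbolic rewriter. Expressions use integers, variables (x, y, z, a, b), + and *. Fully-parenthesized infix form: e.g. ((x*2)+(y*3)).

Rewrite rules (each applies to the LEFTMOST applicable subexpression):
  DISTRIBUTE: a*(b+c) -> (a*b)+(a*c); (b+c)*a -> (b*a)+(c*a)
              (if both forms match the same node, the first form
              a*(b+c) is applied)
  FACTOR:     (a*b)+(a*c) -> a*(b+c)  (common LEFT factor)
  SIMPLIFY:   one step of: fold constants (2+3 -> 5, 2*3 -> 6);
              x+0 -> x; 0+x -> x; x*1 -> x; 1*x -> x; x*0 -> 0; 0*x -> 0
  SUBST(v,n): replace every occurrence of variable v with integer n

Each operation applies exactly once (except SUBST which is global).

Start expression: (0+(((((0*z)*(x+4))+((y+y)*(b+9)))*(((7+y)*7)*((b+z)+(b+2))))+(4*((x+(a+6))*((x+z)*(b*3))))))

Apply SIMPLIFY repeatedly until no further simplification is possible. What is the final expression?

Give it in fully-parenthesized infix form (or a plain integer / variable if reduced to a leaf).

Answer: ((((y+y)*(b+9))*(((7+y)*7)*((b+z)+(b+2))))+(4*((x+(a+6))*((x+z)*(b*3)))))

Derivation:
Start: (0+(((((0*z)*(x+4))+((y+y)*(b+9)))*(((7+y)*7)*((b+z)+(b+2))))+(4*((x+(a+6))*((x+z)*(b*3))))))
Step 1: at root: (0+(((((0*z)*(x+4))+((y+y)*(b+9)))*(((7+y)*7)*((b+z)+(b+2))))+(4*((x+(a+6))*((x+z)*(b*3)))))) -> (((((0*z)*(x+4))+((y+y)*(b+9)))*(((7+y)*7)*((b+z)+(b+2))))+(4*((x+(a+6))*((x+z)*(b*3))))); overall: (0+(((((0*z)*(x+4))+((y+y)*(b+9)))*(((7+y)*7)*((b+z)+(b+2))))+(4*((x+(a+6))*((x+z)*(b*3)))))) -> (((((0*z)*(x+4))+((y+y)*(b+9)))*(((7+y)*7)*((b+z)+(b+2))))+(4*((x+(a+6))*((x+z)*(b*3)))))
Step 2: at LLLL: (0*z) -> 0; overall: (((((0*z)*(x+4))+((y+y)*(b+9)))*(((7+y)*7)*((b+z)+(b+2))))+(4*((x+(a+6))*((x+z)*(b*3))))) -> ((((0*(x+4))+((y+y)*(b+9)))*(((7+y)*7)*((b+z)+(b+2))))+(4*((x+(a+6))*((x+z)*(b*3)))))
Step 3: at LLL: (0*(x+4)) -> 0; overall: ((((0*(x+4))+((y+y)*(b+9)))*(((7+y)*7)*((b+z)+(b+2))))+(4*((x+(a+6))*((x+z)*(b*3))))) -> (((0+((y+y)*(b+9)))*(((7+y)*7)*((b+z)+(b+2))))+(4*((x+(a+6))*((x+z)*(b*3)))))
Step 4: at LL: (0+((y+y)*(b+9))) -> ((y+y)*(b+9)); overall: (((0+((y+y)*(b+9)))*(((7+y)*7)*((b+z)+(b+2))))+(4*((x+(a+6))*((x+z)*(b*3))))) -> ((((y+y)*(b+9))*(((7+y)*7)*((b+z)+(b+2))))+(4*((x+(a+6))*((x+z)*(b*3)))))
Fixed point: ((((y+y)*(b+9))*(((7+y)*7)*((b+z)+(b+2))))+(4*((x+(a+6))*((x+z)*(b*3)))))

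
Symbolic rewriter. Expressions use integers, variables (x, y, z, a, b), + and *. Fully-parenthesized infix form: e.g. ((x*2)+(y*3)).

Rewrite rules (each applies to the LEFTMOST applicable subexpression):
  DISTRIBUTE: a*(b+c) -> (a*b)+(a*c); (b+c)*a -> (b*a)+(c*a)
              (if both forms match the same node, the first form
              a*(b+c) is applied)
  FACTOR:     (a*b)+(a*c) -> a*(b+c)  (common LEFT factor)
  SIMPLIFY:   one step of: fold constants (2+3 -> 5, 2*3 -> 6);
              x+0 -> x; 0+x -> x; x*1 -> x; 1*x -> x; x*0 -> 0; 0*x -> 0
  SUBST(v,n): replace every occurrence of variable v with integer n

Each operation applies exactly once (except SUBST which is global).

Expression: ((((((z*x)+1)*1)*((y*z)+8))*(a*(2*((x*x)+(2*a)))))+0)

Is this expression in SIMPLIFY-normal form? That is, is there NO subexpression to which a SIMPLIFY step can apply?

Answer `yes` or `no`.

Expression: ((((((z*x)+1)*1)*((y*z)+8))*(a*(2*((x*x)+(2*a)))))+0)
Scanning for simplifiable subexpressions (pre-order)...
  at root: ((((((z*x)+1)*1)*((y*z)+8))*(a*(2*((x*x)+(2*a)))))+0) (SIMPLIFIABLE)
  at L: (((((z*x)+1)*1)*((y*z)+8))*(a*(2*((x*x)+(2*a))))) (not simplifiable)
  at LL: ((((z*x)+1)*1)*((y*z)+8)) (not simplifiable)
  at LLL: (((z*x)+1)*1) (SIMPLIFIABLE)
  at LLLL: ((z*x)+1) (not simplifiable)
  at LLLLL: (z*x) (not simplifiable)
  at LLR: ((y*z)+8) (not simplifiable)
  at LLRL: (y*z) (not simplifiable)
  at LR: (a*(2*((x*x)+(2*a)))) (not simplifiable)
  at LRR: (2*((x*x)+(2*a))) (not simplifiable)
  at LRRR: ((x*x)+(2*a)) (not simplifiable)
  at LRRRL: (x*x) (not simplifiable)
  at LRRRR: (2*a) (not simplifiable)
Found simplifiable subexpr at path root: ((((((z*x)+1)*1)*((y*z)+8))*(a*(2*((x*x)+(2*a)))))+0)
One SIMPLIFY step would give: (((((z*x)+1)*1)*((y*z)+8))*(a*(2*((x*x)+(2*a)))))
-> NOT in normal form.

Answer: no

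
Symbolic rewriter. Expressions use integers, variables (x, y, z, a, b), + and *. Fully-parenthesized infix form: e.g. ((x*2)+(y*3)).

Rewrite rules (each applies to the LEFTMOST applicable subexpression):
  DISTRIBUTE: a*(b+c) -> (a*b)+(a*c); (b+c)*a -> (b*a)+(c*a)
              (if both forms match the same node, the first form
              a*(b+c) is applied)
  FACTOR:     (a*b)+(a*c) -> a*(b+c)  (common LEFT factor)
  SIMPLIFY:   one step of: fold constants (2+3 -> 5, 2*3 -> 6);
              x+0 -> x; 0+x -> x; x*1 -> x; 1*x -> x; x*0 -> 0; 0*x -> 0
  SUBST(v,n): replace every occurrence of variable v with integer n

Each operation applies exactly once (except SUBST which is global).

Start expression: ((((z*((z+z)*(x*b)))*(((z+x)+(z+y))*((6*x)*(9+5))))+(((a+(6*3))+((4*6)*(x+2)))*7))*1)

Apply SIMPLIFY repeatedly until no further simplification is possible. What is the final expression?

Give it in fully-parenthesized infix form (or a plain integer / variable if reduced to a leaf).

Answer: (((z*((z+z)*(x*b)))*(((z+x)+(z+y))*((6*x)*14)))+(((a+18)+(24*(x+2)))*7))

Derivation:
Start: ((((z*((z+z)*(x*b)))*(((z+x)+(z+y))*((6*x)*(9+5))))+(((a+(6*3))+((4*6)*(x+2)))*7))*1)
Step 1: at root: ((((z*((z+z)*(x*b)))*(((z+x)+(z+y))*((6*x)*(9+5))))+(((a+(6*3))+((4*6)*(x+2)))*7))*1) -> (((z*((z+z)*(x*b)))*(((z+x)+(z+y))*((6*x)*(9+5))))+(((a+(6*3))+((4*6)*(x+2)))*7)); overall: ((((z*((z+z)*(x*b)))*(((z+x)+(z+y))*((6*x)*(9+5))))+(((a+(6*3))+((4*6)*(x+2)))*7))*1) -> (((z*((z+z)*(x*b)))*(((z+x)+(z+y))*((6*x)*(9+5))))+(((a+(6*3))+((4*6)*(x+2)))*7))
Step 2: at LRRR: (9+5) -> 14; overall: (((z*((z+z)*(x*b)))*(((z+x)+(z+y))*((6*x)*(9+5))))+(((a+(6*3))+((4*6)*(x+2)))*7)) -> (((z*((z+z)*(x*b)))*(((z+x)+(z+y))*((6*x)*14)))+(((a+(6*3))+((4*6)*(x+2)))*7))
Step 3: at RLLR: (6*3) -> 18; overall: (((z*((z+z)*(x*b)))*(((z+x)+(z+y))*((6*x)*14)))+(((a+(6*3))+((4*6)*(x+2)))*7)) -> (((z*((z+z)*(x*b)))*(((z+x)+(z+y))*((6*x)*14)))+(((a+18)+((4*6)*(x+2)))*7))
Step 4: at RLRL: (4*6) -> 24; overall: (((z*((z+z)*(x*b)))*(((z+x)+(z+y))*((6*x)*14)))+(((a+18)+((4*6)*(x+2)))*7)) -> (((z*((z+z)*(x*b)))*(((z+x)+(z+y))*((6*x)*14)))+(((a+18)+(24*(x+2)))*7))
Fixed point: (((z*((z+z)*(x*b)))*(((z+x)+(z+y))*((6*x)*14)))+(((a+18)+(24*(x+2)))*7))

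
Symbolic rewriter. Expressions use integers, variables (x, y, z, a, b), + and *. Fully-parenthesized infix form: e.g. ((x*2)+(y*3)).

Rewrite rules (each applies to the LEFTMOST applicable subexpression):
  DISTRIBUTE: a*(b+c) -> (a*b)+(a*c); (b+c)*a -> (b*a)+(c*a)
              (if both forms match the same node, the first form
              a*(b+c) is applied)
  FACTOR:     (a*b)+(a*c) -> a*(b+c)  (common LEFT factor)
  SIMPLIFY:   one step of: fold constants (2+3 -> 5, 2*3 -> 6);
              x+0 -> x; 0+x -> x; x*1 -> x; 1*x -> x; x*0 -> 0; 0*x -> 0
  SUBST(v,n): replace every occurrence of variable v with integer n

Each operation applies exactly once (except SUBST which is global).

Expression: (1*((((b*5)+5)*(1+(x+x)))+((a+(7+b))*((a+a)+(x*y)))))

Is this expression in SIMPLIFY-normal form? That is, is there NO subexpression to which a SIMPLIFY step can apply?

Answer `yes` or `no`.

Expression: (1*((((b*5)+5)*(1+(x+x)))+((a+(7+b))*((a+a)+(x*y)))))
Scanning for simplifiable subexpressions (pre-order)...
  at root: (1*((((b*5)+5)*(1+(x+x)))+((a+(7+b))*((a+a)+(x*y))))) (SIMPLIFIABLE)
  at R: ((((b*5)+5)*(1+(x+x)))+((a+(7+b))*((a+a)+(x*y)))) (not simplifiable)
  at RL: (((b*5)+5)*(1+(x+x))) (not simplifiable)
  at RLL: ((b*5)+5) (not simplifiable)
  at RLLL: (b*5) (not simplifiable)
  at RLR: (1+(x+x)) (not simplifiable)
  at RLRR: (x+x) (not simplifiable)
  at RR: ((a+(7+b))*((a+a)+(x*y))) (not simplifiable)
  at RRL: (a+(7+b)) (not simplifiable)
  at RRLR: (7+b) (not simplifiable)
  at RRR: ((a+a)+(x*y)) (not simplifiable)
  at RRRL: (a+a) (not simplifiable)
  at RRRR: (x*y) (not simplifiable)
Found simplifiable subexpr at path root: (1*((((b*5)+5)*(1+(x+x)))+((a+(7+b))*((a+a)+(x*y)))))
One SIMPLIFY step would give: ((((b*5)+5)*(1+(x+x)))+((a+(7+b))*((a+a)+(x*y))))
-> NOT in normal form.

Answer: no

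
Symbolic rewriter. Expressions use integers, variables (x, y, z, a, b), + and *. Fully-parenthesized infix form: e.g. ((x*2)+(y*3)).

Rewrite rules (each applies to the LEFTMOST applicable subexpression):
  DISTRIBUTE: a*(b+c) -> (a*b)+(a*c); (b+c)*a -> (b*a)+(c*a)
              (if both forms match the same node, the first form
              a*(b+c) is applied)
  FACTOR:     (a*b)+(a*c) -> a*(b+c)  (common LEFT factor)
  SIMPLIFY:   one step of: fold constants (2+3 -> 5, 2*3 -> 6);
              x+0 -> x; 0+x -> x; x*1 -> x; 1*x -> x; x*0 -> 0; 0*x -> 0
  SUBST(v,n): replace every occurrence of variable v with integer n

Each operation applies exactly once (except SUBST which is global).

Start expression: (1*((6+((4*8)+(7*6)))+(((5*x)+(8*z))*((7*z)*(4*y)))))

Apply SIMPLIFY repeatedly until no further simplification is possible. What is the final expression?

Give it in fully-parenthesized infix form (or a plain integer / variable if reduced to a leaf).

Start: (1*((6+((4*8)+(7*6)))+(((5*x)+(8*z))*((7*z)*(4*y)))))
Step 1: at root: (1*((6+((4*8)+(7*6)))+(((5*x)+(8*z))*((7*z)*(4*y))))) -> ((6+((4*8)+(7*6)))+(((5*x)+(8*z))*((7*z)*(4*y)))); overall: (1*((6+((4*8)+(7*6)))+(((5*x)+(8*z))*((7*z)*(4*y))))) -> ((6+((4*8)+(7*6)))+(((5*x)+(8*z))*((7*z)*(4*y))))
Step 2: at LRL: (4*8) -> 32; overall: ((6+((4*8)+(7*6)))+(((5*x)+(8*z))*((7*z)*(4*y)))) -> ((6+(32+(7*6)))+(((5*x)+(8*z))*((7*z)*(4*y))))
Step 3: at LRR: (7*6) -> 42; overall: ((6+(32+(7*6)))+(((5*x)+(8*z))*((7*z)*(4*y)))) -> ((6+(32+42))+(((5*x)+(8*z))*((7*z)*(4*y))))
Step 4: at LR: (32+42) -> 74; overall: ((6+(32+42))+(((5*x)+(8*z))*((7*z)*(4*y)))) -> ((6+74)+(((5*x)+(8*z))*((7*z)*(4*y))))
Step 5: at L: (6+74) -> 80; overall: ((6+74)+(((5*x)+(8*z))*((7*z)*(4*y)))) -> (80+(((5*x)+(8*z))*((7*z)*(4*y))))
Fixed point: (80+(((5*x)+(8*z))*((7*z)*(4*y))))

Answer: (80+(((5*x)+(8*z))*((7*z)*(4*y))))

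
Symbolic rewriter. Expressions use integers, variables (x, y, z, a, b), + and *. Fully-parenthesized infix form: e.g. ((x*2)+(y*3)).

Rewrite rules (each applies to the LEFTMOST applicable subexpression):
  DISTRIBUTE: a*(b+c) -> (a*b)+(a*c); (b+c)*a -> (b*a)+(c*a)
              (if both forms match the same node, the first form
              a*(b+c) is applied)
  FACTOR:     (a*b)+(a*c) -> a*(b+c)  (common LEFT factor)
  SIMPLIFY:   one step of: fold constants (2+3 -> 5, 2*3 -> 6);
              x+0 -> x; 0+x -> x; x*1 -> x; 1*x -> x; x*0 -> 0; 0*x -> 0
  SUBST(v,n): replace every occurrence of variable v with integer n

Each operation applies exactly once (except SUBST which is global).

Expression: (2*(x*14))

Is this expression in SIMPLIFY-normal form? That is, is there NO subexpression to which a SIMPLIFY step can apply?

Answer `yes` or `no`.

Answer: yes

Derivation:
Expression: (2*(x*14))
Scanning for simplifiable subexpressions (pre-order)...
  at root: (2*(x*14)) (not simplifiable)
  at R: (x*14) (not simplifiable)
Result: no simplifiable subexpression found -> normal form.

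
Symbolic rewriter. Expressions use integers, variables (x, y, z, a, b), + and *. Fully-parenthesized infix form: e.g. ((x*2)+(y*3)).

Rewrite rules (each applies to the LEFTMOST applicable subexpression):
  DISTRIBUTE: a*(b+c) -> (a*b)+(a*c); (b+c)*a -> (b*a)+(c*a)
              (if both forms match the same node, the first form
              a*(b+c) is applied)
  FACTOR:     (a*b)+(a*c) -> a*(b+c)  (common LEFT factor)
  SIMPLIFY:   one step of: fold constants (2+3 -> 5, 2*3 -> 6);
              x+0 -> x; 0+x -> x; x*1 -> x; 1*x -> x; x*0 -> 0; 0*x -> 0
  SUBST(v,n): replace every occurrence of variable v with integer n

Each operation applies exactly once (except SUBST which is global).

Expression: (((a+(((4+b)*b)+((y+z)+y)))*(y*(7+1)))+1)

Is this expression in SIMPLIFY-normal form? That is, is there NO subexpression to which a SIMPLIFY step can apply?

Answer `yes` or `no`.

Expression: (((a+(((4+b)*b)+((y+z)+y)))*(y*(7+1)))+1)
Scanning for simplifiable subexpressions (pre-order)...
  at root: (((a+(((4+b)*b)+((y+z)+y)))*(y*(7+1)))+1) (not simplifiable)
  at L: ((a+(((4+b)*b)+((y+z)+y)))*(y*(7+1))) (not simplifiable)
  at LL: (a+(((4+b)*b)+((y+z)+y))) (not simplifiable)
  at LLR: (((4+b)*b)+((y+z)+y)) (not simplifiable)
  at LLRL: ((4+b)*b) (not simplifiable)
  at LLRLL: (4+b) (not simplifiable)
  at LLRR: ((y+z)+y) (not simplifiable)
  at LLRRL: (y+z) (not simplifiable)
  at LR: (y*(7+1)) (not simplifiable)
  at LRR: (7+1) (SIMPLIFIABLE)
Found simplifiable subexpr at path LRR: (7+1)
One SIMPLIFY step would give: (((a+(((4+b)*b)+((y+z)+y)))*(y*8))+1)
-> NOT in normal form.

Answer: no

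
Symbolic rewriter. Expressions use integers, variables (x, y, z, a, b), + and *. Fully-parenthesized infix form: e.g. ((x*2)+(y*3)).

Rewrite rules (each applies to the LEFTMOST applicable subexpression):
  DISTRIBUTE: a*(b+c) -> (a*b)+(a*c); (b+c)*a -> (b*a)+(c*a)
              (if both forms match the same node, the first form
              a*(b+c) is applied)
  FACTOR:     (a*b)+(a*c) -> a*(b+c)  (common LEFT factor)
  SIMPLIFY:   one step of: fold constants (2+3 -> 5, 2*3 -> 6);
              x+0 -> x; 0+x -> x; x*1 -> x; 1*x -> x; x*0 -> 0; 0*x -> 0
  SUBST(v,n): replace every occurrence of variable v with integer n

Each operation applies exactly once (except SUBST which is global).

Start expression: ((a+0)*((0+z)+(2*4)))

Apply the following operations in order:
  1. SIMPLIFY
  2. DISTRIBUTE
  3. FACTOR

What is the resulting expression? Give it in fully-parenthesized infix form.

Answer: (a*((0+z)+(2*4)))

Derivation:
Start: ((a+0)*((0+z)+(2*4)))
Apply SIMPLIFY at L (target: (a+0)): ((a+0)*((0+z)+(2*4))) -> (a*((0+z)+(2*4)))
Apply DISTRIBUTE at root (target: (a*((0+z)+(2*4)))): (a*((0+z)+(2*4))) -> ((a*(0+z))+(a*(2*4)))
Apply FACTOR at root (target: ((a*(0+z))+(a*(2*4)))): ((a*(0+z))+(a*(2*4))) -> (a*((0+z)+(2*4)))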